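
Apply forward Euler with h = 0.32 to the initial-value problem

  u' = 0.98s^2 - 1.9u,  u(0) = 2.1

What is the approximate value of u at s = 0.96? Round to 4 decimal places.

Euler: u_{n+1} = u_n + h·f(s_n, u_n).
s=0.000000, u=2.100000: f=-3.990000 → u ← 2.100000 + 0.32·(-3.990000) = 0.823200
s=0.320000, u=0.823200: f=-1.463728 → u ← 0.823200 + 0.32·(-1.463728) = 0.354807
s=0.640000, u=0.354807: f=-0.272725 → u ← 0.354807 + 0.32·(-0.272725) = 0.267535
u(0.96) ≈ 0.2675

0.2675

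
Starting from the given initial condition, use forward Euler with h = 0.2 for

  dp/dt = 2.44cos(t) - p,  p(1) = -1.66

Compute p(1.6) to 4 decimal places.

-0.4568

Euler: p_{n+1} = p_n + h·f(t_n, p_n).
t=1.000000, p=-1.660000: f=2.978338 → p ← -1.660000 + 0.2·2.978338 = -1.064332
t=1.200000, p=-1.064332: f=1.948485 → p ← -1.064332 + 0.2·1.948485 = -0.674635
t=1.400000, p=-0.674635: f=1.089355 → p ← -0.674635 + 0.2·1.089355 = -0.456764
p(1.6) ≈ -0.4568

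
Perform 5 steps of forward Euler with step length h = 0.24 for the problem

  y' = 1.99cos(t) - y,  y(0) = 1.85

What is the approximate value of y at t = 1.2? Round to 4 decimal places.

Euler: y_{n+1} = y_n + h·f(t_n, y_n).
t=0.000000, y=1.850000: f=0.140000 → y ← 1.850000 + 0.24·0.140000 = 1.883600
t=0.240000, y=1.883600: f=0.049363 → y ← 1.883600 + 0.24·0.049363 = 1.895447
t=0.480000, y=1.895447: f=-0.130327 → y ← 1.895447 + 0.24·(-0.130327) = 1.864169
t=0.720000, y=1.864169: f=-0.368075 → y ← 1.864169 + 0.24·(-0.368075) = 1.775830
t=0.960000, y=1.775830: f=-0.634526 → y ← 1.775830 + 0.24·(-0.634526) = 1.623544
y(1.2) ≈ 1.6235

1.6235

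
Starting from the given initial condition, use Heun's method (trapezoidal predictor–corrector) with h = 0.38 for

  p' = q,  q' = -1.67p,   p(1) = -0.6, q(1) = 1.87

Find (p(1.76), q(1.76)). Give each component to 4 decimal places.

0.9305, 1.6650

Heun on (p,q): k1 = f(x_n, state_n); k2 = f(x_n + h, state_n + h·k1); state_{n+1} = state_n + (h/2)·(k1 + k2).
1.000000: (-0.600000, 1.870000)
  k1 = (1.870000, 1.002000)
  predictor → (0.110600, 2.250760)
  k2 = (2.250760, -0.184702)
  → (0.182944, 2.025287)
1.380000: (0.182944, 2.025287)
  k1 = (2.025287, -0.305517)
  predictor → (0.952553, 1.909190)
  k2 = (1.909190, -1.590764)
  → (0.930495, 1.664993)
(p(1.76), q(1.76)) ≈ (0.9305, 1.6650)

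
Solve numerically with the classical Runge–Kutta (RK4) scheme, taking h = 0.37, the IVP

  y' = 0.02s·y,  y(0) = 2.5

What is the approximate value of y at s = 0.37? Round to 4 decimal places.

2.5034

RK4: k1 = f(s_n, y_n); k2 = f(s_n + h/2, y_n + (h/2)·k1); k3 = f(s_n + h/2, y_n + (h/2)·k2); k4 = f(s_n + h, y_n + h·k3); y_{n+1} = y_n + (h/6)·(k1 + 2k2 + 2k3 + k4).
s=0.000000, y=2.500000:
  k1 = f(0.000000, 2.500000) = 0.000000
  k2 = f(0.185000, 2.500000) = 0.009250
  k3 = f(0.185000, 2.501711) = 0.009256
  k4 = f(0.370000, 2.503425) = 0.018525
  y ← 2.500000 + (0.37/6)·(k1 + 2k2 + 2k3 + k4) = 2.503425
y(0.37) ≈ 2.5034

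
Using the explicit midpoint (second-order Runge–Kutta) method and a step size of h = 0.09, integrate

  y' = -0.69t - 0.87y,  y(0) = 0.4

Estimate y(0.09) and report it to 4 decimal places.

0.3671

Midpoint: k1 = f(t_n, y_n); k2 = f(t_n + h/2, y_n + (h/2)·k1); y_{n+1} = y_n + h·k2.
t=0.000000, y=0.400000:
  k1 = f(0.000000, 0.400000) = -0.348000
  k2 = f(0.045000, 0.384340) = -0.365426
  y ← 0.400000 + 0.09·(-0.365426) = 0.367112
y(0.09) ≈ 0.3671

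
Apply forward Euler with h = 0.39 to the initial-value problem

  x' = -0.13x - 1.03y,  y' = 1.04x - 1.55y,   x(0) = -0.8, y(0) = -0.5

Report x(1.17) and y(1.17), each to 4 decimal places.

Euler on (x,y): x_{n+1} = x_n + h·x', y_{n+1} = y_n + h·y'.
0.000000: (-0.800000, -0.500000); f=(0.619000, -0.057000) → (-0.558590, -0.522230)
0.390000: (-0.558590, -0.522230); f=(0.610514, 0.228523) → (-0.320490, -0.433106)
0.780000: (-0.320490, -0.433106); f=(0.487763, 0.338005) → (-0.130262, -0.301284)
(x(1.17), y(1.17)) ≈ (-0.1303, -0.3013)

-0.1303, -0.3013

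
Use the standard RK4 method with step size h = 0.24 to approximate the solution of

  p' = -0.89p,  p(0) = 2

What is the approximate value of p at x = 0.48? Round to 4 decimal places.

1.3047

RK4: k1 = f(x_n, p_n); k2 = f(x_n + h/2, p_n + (h/2)·k1); k3 = f(x_n + h/2, p_n + (h/2)·k2); k4 = f(x_n + h, p_n + h·k3); p_{n+1} = p_n + (h/6)·(k1 + 2k2 + 2k3 + k4).
x=0.000000, p=2.000000:
  k1 = f(0.000000, 2.000000) = -1.780000
  k2 = f(0.120000, 1.786400) = -1.589896
  k3 = f(0.120000, 1.809212) = -1.610199
  k4 = f(0.240000, 1.613552) = -1.436061
  p ← 2.000000 + (0.24/6)·(k1 + 2k2 + 2k3 + k4) = 1.615350
x=0.240000, p=1.615350:
  k1 = f(0.240000, 1.615350) = -1.437661
  k2 = f(0.360000, 1.442831) = -1.284119
  k3 = f(0.360000, 1.461256) = -1.300518
  k4 = f(0.480000, 1.303226) = -1.159871
  p ← 1.615350 + (0.24/6)·(k1 + 2k2 + 2k3 + k4) = 1.304678
p(0.48) ≈ 1.3047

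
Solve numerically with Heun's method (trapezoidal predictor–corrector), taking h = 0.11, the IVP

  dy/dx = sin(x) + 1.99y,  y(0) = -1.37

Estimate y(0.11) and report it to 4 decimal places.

-1.6967

Heun: k1 = f(x_n, y_n); k2 = f(x_n + h, y_n + h·k1); y_{n+1} = y_n + (h/2)·(k1 + k2).
x=0.000000, y=-1.370000:
  k1 = f(0.000000, -1.370000) = -2.726300
  k2 = f(0.110000, -1.669893) = -3.213309
  y ← -1.370000 + (0.11/2)·(-2.726300 + (-3.213309)) = -1.696678
y(0.11) ≈ -1.6967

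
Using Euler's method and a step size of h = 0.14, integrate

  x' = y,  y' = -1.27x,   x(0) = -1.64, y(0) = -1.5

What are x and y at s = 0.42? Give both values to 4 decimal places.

Euler on (x,y): x_{n+1} = x_n + h·x', y_{n+1} = y_n + h·y'.
0.000000: (-1.640000, -1.500000); f=(-1.500000, 2.082800) → (-1.850000, -1.208408)
0.140000: (-1.850000, -1.208408); f=(-1.208408, 2.349500) → (-2.019177, -0.879478)
0.280000: (-2.019177, -0.879478); f=(-0.879478, 2.564355) → (-2.142304, -0.520468)
(x(0.42), y(0.42)) ≈ (-2.1423, -0.5205)

-2.1423, -0.5205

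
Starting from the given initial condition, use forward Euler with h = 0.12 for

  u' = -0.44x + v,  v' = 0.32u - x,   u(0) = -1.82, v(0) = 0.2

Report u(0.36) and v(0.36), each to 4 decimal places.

-1.7938, -0.0507

Euler on (u,v): u_{n+1} = u_n + h·u', v_{n+1} = v_n + h·v'.
0.000000: (-1.820000, 0.200000); f=(0.200000, -0.582400) → (-1.796000, 0.130112)
0.120000: (-1.796000, 0.130112); f=(0.077312, -0.694720) → (-1.786723, 0.046746)
0.240000: (-1.786723, 0.046746); f=(-0.058854, -0.811751) → (-1.793785, -0.050665)
(u(0.36), v(0.36)) ≈ (-1.7938, -0.0507)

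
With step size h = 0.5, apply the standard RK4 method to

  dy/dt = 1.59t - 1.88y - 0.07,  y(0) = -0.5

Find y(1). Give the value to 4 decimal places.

0.3566

RK4: k1 = f(t_n, y_n); k2 = f(t_n + h/2, y_n + (h/2)·k1); k3 = f(t_n + h/2, y_n + (h/2)·k2); k4 = f(t_n + h, y_n + h·k3); y_{n+1} = y_n + (h/6)·(k1 + 2k2 + 2k3 + k4).
t=0.000000, y=-0.500000:
  k1 = f(0.000000, -0.500000) = 0.870000
  k2 = f(0.250000, -0.282500) = 0.858600
  k3 = f(0.250000, -0.285350) = 0.863958
  k4 = f(0.500000, -0.068021) = 0.852879
  y ← -0.500000 + (0.5/6)·(k1 + 2k2 + 2k3 + k4) = -0.069334
t=0.500000, y=-0.069334:
  k1 = f(0.500000, -0.069334) = 0.855347
  k2 = f(0.750000, 0.144503) = 0.850834
  k3 = f(0.750000, 0.143375) = 0.852955
  k4 = f(1.000000, 0.357144) = 0.848569
  y ← -0.069334 + (0.5/6)·(k1 + 2k2 + 2k3 + k4) = 0.356624
y(1) ≈ 0.3566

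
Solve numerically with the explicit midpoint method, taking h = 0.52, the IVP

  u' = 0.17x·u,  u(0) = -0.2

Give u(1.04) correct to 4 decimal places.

Midpoint: k1 = f(x_n, u_n); k2 = f(x_n + h/2, u_n + (h/2)·k1); u_{n+1} = u_n + h·k2.
x=0.000000, u=-0.200000:
  k1 = f(0.000000, -0.200000) = 0.000000
  k2 = f(0.260000, -0.200000) = -0.008840
  u ← -0.200000 + 0.52·(-0.008840) = -0.204597
x=0.520000, u=-0.204597:
  k1 = f(0.520000, -0.204597) = -0.018086
  k2 = f(0.780000, -0.209299) = -0.027753
  u ← -0.204597 + 0.52·(-0.027753) = -0.219028
u(1.04) ≈ -0.2190

-0.2190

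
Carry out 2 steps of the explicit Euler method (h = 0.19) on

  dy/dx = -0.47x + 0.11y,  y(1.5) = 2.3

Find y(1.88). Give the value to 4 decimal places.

Euler: y_{n+1} = y_n + h·f(x_n, y_n).
x=1.500000, y=2.300000: f=-0.452000 → y ← 2.300000 + 0.19·(-0.452000) = 2.214120
x=1.690000, y=2.214120: f=-0.550747 → y ← 2.214120 + 0.19·(-0.550747) = 2.109478
y(1.88) ≈ 2.1095

2.1095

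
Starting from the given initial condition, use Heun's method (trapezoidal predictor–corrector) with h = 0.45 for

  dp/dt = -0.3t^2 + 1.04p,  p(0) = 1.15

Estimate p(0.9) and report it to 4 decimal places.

Heun: k1 = f(t_n, p_n); k2 = f(t_n + h, p_n + h·k1); p_{n+1} = p_n + (h/2)·(k1 + k2).
t=0.000000, p=1.150000:
  k1 = f(0.000000, 1.150000) = 1.196000
  k2 = f(0.450000, 1.688200) = 1.694978
  p ← 1.150000 + (0.45/2)·(1.196000 + 1.694978) = 1.800470
t=0.450000, p=1.800470:
  k1 = f(0.450000, 1.800470) = 1.811739
  k2 = f(0.900000, 2.615753) = 2.477383
  p ← 1.800470 + (0.45/2)·(1.811739 + 2.477383) = 2.765522
p(0.9) ≈ 2.7655

2.7655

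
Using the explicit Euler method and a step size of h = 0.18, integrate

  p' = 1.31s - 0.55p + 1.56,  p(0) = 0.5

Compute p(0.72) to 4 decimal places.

Euler: p_{n+1} = p_n + h·f(s_n, p_n).
s=0.000000, p=0.500000: f=1.285000 → p ← 0.500000 + 0.18·1.285000 = 0.731300
s=0.180000, p=0.731300: f=1.393585 → p ← 0.731300 + 0.18·1.393585 = 0.982145
s=0.360000, p=0.982145: f=1.491420 → p ← 0.982145 + 0.18·1.491420 = 1.250601
s=0.540000, p=1.250601: f=1.579569 → p ← 1.250601 + 0.18·1.579569 = 1.534923
p(0.72) ≈ 1.5349

1.5349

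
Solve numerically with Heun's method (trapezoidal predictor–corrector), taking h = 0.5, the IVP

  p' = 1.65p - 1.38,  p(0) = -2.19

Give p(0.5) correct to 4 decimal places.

Heun: k1 = f(x_n, p_n); k2 = f(x_n + h, p_n + h·k1); p_{n+1} = p_n + (h/2)·(k1 + k2).
x=0.000000, p=-2.190000:
  k1 = f(0.000000, -2.190000) = -4.993500
  k2 = f(0.500000, -4.686750) = -9.113138
  p ← -2.190000 + (0.5/2)·(-4.993500 + (-9.113138)) = -5.716659
p(0.5) ≈ -5.7167

-5.7167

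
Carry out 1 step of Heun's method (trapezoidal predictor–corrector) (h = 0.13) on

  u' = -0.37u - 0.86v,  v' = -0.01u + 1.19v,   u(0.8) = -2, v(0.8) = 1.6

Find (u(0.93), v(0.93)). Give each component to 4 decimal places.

Heun on (u,v): k1 = f(t_n, state_n); k2 = f(t_n + h, state_n + h·k1); state_{n+1} = state_n + (h/2)·(k1 + k2).
0.800000: (-2.000000, 1.600000)
  k1 = (-0.636000, 1.924000)
  predictor → (-2.082680, 1.850120)
  k2 = (-0.820512, 2.222470)
  → (-2.094673, 1.869521)
(u(0.93), v(0.93)) ≈ (-2.0947, 1.8695)

-2.0947, 1.8695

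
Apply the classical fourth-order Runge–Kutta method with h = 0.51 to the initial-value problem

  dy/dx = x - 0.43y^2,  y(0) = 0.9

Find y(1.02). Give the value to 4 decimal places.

RK4: k1 = f(x_n, y_n); k2 = f(x_n + h/2, y_n + (h/2)·k1); k3 = f(x_n + h/2, y_n + (h/2)·k2); k4 = f(x_n + h, y_n + h·k3); y_{n+1} = y_n + (h/6)·(k1 + 2k2 + 2k3 + k4).
x=0.000000, y=0.900000:
  k1 = f(0.000000, 0.900000) = -0.348300
  k2 = f(0.255000, 0.811184) = -0.027948
  k3 = f(0.255000, 0.892873) = -0.087806
  k4 = f(0.510000, 0.855219) = 0.195498
  y ← 0.900000 + (0.51/6)·(k1 + 2k2 + 2k3 + k4) = 0.867334
x=0.510000, y=0.867334:
  k1 = f(0.510000, 0.867334) = 0.186525
  k2 = f(0.765000, 0.914898) = 0.405074
  k3 = f(0.765000, 0.970628) = 0.359889
  k4 = f(1.020000, 1.050877) = 0.545132
  y ← 0.867334 + (0.51/6)·(k1 + 2k2 + 2k3 + k4) = 1.059568
y(1.02) ≈ 1.0596

1.0596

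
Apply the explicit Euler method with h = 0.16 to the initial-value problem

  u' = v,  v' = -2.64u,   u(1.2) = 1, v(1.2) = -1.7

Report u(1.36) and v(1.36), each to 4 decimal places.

0.7280, -2.1224

Euler on (u,v): u_{n+1} = u_n + h·u', v_{n+1} = v_n + h·v'.
1.200000: (1.000000, -1.700000); f=(-1.700000, -2.640000) → (0.728000, -2.122400)
(u(1.36), v(1.36)) ≈ (0.7280, -2.1224)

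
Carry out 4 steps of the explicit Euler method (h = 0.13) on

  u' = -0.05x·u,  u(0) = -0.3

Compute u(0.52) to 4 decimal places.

Euler: u_{n+1} = u_n + h·f(x_n, u_n).
x=0.000000, u=-0.300000: f=0.000000 → u ← -0.300000 + 0.13·0.000000 = -0.300000
x=0.130000, u=-0.300000: f=0.001950 → u ← -0.300000 + 0.13·0.001950 = -0.299746
x=0.260000, u=-0.299746: f=0.003897 → u ← -0.299746 + 0.13·0.003897 = -0.299240
x=0.390000, u=-0.299240: f=0.005835 → u ← -0.299240 + 0.13·0.005835 = -0.298481
u(0.52) ≈ -0.2985

-0.2985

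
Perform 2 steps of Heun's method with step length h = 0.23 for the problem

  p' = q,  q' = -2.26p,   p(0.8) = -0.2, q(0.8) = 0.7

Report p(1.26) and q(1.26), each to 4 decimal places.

Heun on (p,q): k1 = f(s_n, state_n); k2 = f(s_n + h, state_n + h·k1); state_{n+1} = state_n + (h/2)·(k1 + k2).
0.800000: (-0.200000, 0.700000)
  k1 = (0.700000, 0.452000)
  predictor → (-0.039000, 0.803960)
  k2 = (0.803960, 0.088140)
  → (-0.027045, 0.762116)
1.030000: (-0.027045, 0.762116)
  k1 = (0.762116, 0.061121)
  predictor → (0.148242, 0.776174)
  k2 = (0.776174, -0.335027)
  → (0.149859, 0.730617)
(p(1.26), q(1.26)) ≈ (0.1499, 0.7306)

0.1499, 0.7306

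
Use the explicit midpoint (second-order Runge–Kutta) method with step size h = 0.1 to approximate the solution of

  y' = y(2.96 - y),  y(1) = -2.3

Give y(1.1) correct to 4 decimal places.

-4.0037

Midpoint: k1 = f(t_n, y_n); k2 = f(t_n + h/2, y_n + (h/2)·k1); y_{n+1} = y_n + h·k2.
t=1.000000, y=-2.300000:
  k1 = f(1.000000, -2.300000) = -12.098000
  k2 = f(1.050000, -2.904900) = -17.036948
  y ← -2.300000 + 0.1·(-17.036948) = -4.003695
y(1.1) ≈ -4.0037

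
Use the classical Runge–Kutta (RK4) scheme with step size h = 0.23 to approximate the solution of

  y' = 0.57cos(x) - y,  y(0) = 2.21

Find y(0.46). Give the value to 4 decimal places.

RK4: k1 = f(x_n, y_n); k2 = f(x_n + h/2, y_n + (h/2)·k1); k3 = f(x_n + h/2, y_n + (h/2)·k2); k4 = f(x_n + h, y_n + h·k3); y_{n+1} = y_n + (h/6)·(k1 + 2k2 + 2k3 + k4).
x=0.000000, y=2.210000:
  k1 = f(0.000000, 2.210000) = -1.640000
  k2 = f(0.115000, 2.021400) = -1.455165
  k3 = f(0.115000, 2.042656) = -1.476421
  k4 = f(0.230000, 1.870423) = -1.315433
  y ← 2.210000 + (0.23/6)·(k1 + 2k2 + 2k3 + k4) = 1.871953
x=0.230000, y=1.871953:
  k1 = f(0.230000, 1.871953) = -1.316964
  k2 = f(0.345000, 1.720503) = -1.184090
  k3 = f(0.345000, 1.735783) = -1.199370
  k4 = f(0.460000, 1.596098) = -1.085348
  y ← 1.871953 + (0.23/6)·(k1 + 2k2 + 2k3 + k4) = 1.597133
y(0.46) ≈ 1.5971

1.5971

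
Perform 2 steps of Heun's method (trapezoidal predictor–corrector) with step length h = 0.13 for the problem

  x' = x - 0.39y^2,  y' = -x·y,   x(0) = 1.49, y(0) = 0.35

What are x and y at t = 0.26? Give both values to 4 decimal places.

1.9213, 0.2264

Heun on (x,y): k1 = f(t_n, state_n); k2 = f(t_n + h, state_n + h·k1); state_{n+1} = state_n + (h/2)·(k1 + k2).
0.000000: (1.490000, 0.350000)
  k1 = (1.442225, -0.521500)
  predictor → (1.677489, 0.282205)
  k2 = (1.646430, -0.473396)
  → (1.690763, 0.285332)
0.130000: (1.690763, 0.285332)
  k1 = (1.659011, -0.482428)
  predictor → (1.906434, 0.222616)
  k2 = (1.887106, -0.424403)
  → (1.921260, 0.226388)
(x(0.26), y(0.26)) ≈ (1.9213, 0.2264)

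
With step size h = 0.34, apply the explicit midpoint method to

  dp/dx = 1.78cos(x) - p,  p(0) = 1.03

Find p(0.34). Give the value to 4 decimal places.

Midpoint: k1 = f(x_n, p_n); k2 = f(x_n + h/2, p_n + (h/2)·k1); p_{n+1} = p_n + h·k2.
x=0.000000, p=1.030000:
  k1 = f(0.000000, 1.030000) = 0.750000
  k2 = f(0.170000, 1.157500) = 0.596841
  p ← 1.030000 + 0.34·0.596841 = 1.232926
p(0.34) ≈ 1.2329

1.2329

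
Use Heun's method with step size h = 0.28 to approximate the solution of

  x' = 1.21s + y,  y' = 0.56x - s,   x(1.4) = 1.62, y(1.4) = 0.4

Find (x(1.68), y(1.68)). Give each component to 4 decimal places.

2.2344, 0.2688

Heun on (x,y): k1 = f(s_n, state_n); k2 = f(s_n + h, state_n + h·k1); state_{n+1} = state_n + (h/2)·(k1 + k2).
1.400000: (1.620000, 0.400000)
  k1 = (2.094000, -0.492800)
  predictor → (2.206320, 0.262016)
  k2 = (2.294816, -0.444461)
  → (2.234434, 0.268783)
(x(1.68), y(1.68)) ≈ (2.2344, 0.2688)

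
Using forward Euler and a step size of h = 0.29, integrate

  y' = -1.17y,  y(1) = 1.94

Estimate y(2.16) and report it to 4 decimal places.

Euler: y_{n+1} = y_n + h·f(x_n, y_n).
x=1.000000, y=1.940000: f=-2.269800 → y ← 1.940000 + 0.29·(-2.269800) = 1.281758
x=1.290000, y=1.281758: f=-1.499657 → y ← 1.281758 + 0.29·(-1.499657) = 0.846858
x=1.580000, y=0.846858: f=-0.990823 → y ← 0.846858 + 0.29·(-0.990823) = 0.559519
x=1.870000, y=0.559519: f=-0.654637 → y ← 0.559519 + 0.29·(-0.654637) = 0.369674
y(2.16) ≈ 0.3697

0.3697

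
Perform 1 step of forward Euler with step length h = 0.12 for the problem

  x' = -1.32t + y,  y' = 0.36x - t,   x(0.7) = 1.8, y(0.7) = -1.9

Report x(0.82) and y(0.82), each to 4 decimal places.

1.4611, -1.9062

Euler on (x,y): x_{n+1} = x_n + h·x', y_{n+1} = y_n + h·y'.
0.700000: (1.800000, -1.900000); f=(-2.824000, -0.052000) → (1.461120, -1.906240)
(x(0.82), y(0.82)) ≈ (1.4611, -1.9062)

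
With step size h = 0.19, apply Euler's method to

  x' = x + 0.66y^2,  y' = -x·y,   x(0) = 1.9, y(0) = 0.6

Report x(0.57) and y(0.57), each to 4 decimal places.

3.2935, 0.1023

Euler on (x,y): x_{n+1} = x_n + h·x', y_{n+1} = y_n + h·y'.
0.000000: (1.900000, 0.600000); f=(2.137600, -1.140000) → (2.306144, 0.383400)
0.190000: (2.306144, 0.383400); f=(2.403161, -0.884176) → (2.762745, 0.215407)
0.380000: (2.762745, 0.215407); f=(2.793369, -0.595114) → (3.293485, 0.102335)
(x(0.57), y(0.57)) ≈ (3.2935, 0.1023)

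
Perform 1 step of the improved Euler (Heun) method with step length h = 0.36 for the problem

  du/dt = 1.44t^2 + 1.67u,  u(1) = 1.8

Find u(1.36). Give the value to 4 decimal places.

Heun: k1 = f(t_n, u_n); k2 = f(t_n + h, u_n + h·k1); u_{n+1} = u_n + (h/2)·(k1 + k2).
t=1.000000, u=1.800000:
  k1 = f(1.000000, 1.800000) = 4.446000
  k2 = f(1.360000, 3.400560) = 8.342359
  u ← 1.800000 + (0.36/2)·(4.446000 + 8.342359) = 4.101905
u(1.36) ≈ 4.1019

4.1019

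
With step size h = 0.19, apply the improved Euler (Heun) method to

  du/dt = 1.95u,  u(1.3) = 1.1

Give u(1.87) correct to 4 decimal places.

3.2787

Heun: k1 = f(t_n, u_n); k2 = f(t_n + h, u_n + h·k1); u_{n+1} = u_n + (h/2)·(k1 + k2).
t=1.300000, u=1.100000:
  k1 = f(1.300000, 1.100000) = 2.145000
  k2 = f(1.490000, 1.507550) = 2.939723
  u ← 1.100000 + (0.19/2)·(2.145000 + 2.939723) = 1.583049
t=1.490000, u=1.583049:
  k1 = f(1.490000, 1.583049) = 3.086945
  k2 = f(1.680000, 2.169568) = 4.230658
  u ← 1.583049 + (0.19/2)·(3.086945 + 4.230658) = 2.278221
t=1.680000, u=2.278221:
  k1 = f(1.680000, 2.278221) = 4.442531
  k2 = f(1.870000, 3.122302) = 6.088488
  u ← 2.278221 + (0.19/2)·(4.442531 + 6.088488) = 3.278668
u(1.87) ≈ 3.2787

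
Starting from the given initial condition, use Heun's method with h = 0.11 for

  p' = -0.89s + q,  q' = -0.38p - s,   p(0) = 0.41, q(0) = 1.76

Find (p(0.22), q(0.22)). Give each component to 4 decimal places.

0.7697, 1.6859

Heun on (p,q): k1 = f(s_n, state_n); k2 = f(s_n + h, state_n + h·k1); state_{n+1} = state_n + (h/2)·(k1 + k2).
0.000000: (0.410000, 1.760000)
  k1 = (1.760000, -0.155800)
  predictor → (0.603600, 1.742862)
  k2 = (1.644962, -0.339368)
  → (0.597273, 1.732766)
0.110000: (0.597273, 1.732766)
  k1 = (1.634866, -0.336964)
  predictor → (0.777108, 1.695700)
  k2 = (1.499900, -0.515301)
  → (0.769685, 1.685891)
(p(0.22), q(0.22)) ≈ (0.7697, 1.6859)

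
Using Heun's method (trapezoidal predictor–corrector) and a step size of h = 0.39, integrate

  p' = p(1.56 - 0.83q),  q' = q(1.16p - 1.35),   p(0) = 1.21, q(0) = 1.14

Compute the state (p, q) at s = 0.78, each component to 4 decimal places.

1.8164, 1.5653

Heun on (p,q): k1 = f(s_n, state_n); k2 = f(s_n + h, state_n + h·k1); state_{n+1} = state_n + (h/2)·(k1 + k2).
0.000000: (1.210000, 1.140000)
  k1 = (0.742698, 0.061104)
  predictor → (1.499652, 1.163831)
  k2 = (0.890824, 0.453424)
  → (1.528537, 1.240333)
0.390000: (1.528537, 1.240333)
  k1 = (0.810925, 0.524788)
  predictor → (1.844798, 1.445000)
  k2 = (0.665325, 1.141500)
  → (1.816406, 1.565259)
(p(0.78), q(0.78)) ≈ (1.8164, 1.5653)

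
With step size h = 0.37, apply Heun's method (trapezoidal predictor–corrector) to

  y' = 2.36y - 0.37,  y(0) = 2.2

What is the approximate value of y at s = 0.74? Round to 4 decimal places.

10.5414

Heun: k1 = f(s_n, y_n); k2 = f(s_n + h, y_n + h·k1); y_{n+1} = y_n + (h/2)·(k1 + k2).
s=0.000000, y=2.200000:
  k1 = f(0.000000, 2.200000) = 4.822000
  k2 = f(0.370000, 3.984140) = 9.032570
  y ← 2.200000 + (0.37/2)·(4.822000 + 9.032570) = 4.763096
s=0.370000, y=4.763096:
  k1 = f(0.370000, 4.763096) = 10.870905
  k2 = f(0.740000, 8.785331) = 20.363380
  y ← 4.763096 + (0.37/2)·(10.870905 + 20.363380) = 10.541438
y(0.74) ≈ 10.5414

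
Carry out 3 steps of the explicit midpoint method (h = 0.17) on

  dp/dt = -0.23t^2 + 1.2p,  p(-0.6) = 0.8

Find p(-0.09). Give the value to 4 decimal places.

Midpoint: k1 = f(t_n, p_n); k2 = f(t_n + h/2, p_n + (h/2)·k1); p_{n+1} = p_n + h·k2.
t=-0.600000, p=0.800000:
  k1 = f(-0.600000, 0.800000) = 0.877200
  k2 = f(-0.515000, 0.874562) = 0.988473
  p ← 0.800000 + 0.17·0.988473 = 0.968040
t=-0.430000, p=0.968040:
  k1 = f(-0.430000, 0.968040) = 1.119121
  k2 = f(-0.345000, 1.063166) = 1.248423
  p ← 0.968040 + 0.17·1.248423 = 1.180272
t=-0.260000, p=1.180272:
  k1 = f(-0.260000, 1.180272) = 1.400779
  k2 = f(-0.175000, 1.299338) = 1.552162
  p ← 1.180272 + 0.17·1.552162 = 1.444140
p(-0.09) ≈ 1.4441

1.4441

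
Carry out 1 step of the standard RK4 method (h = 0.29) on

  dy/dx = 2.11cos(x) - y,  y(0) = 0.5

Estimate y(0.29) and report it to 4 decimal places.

RK4: k1 = f(x_n, y_n); k2 = f(x_n + h/2, y_n + (h/2)·k1); k3 = f(x_n + h/2, y_n + (h/2)·k2); k4 = f(x_n + h, y_n + h·k3); y_{n+1} = y_n + (h/6)·(k1 + 2k2 + 2k3 + k4).
x=0.000000, y=0.500000:
  k1 = f(0.000000, 0.500000) = 1.610000
  k2 = f(0.145000, 0.733450) = 1.354407
  k3 = f(0.145000, 0.696389) = 1.391468
  k4 = f(0.290000, 0.903526) = 1.118369
  y ← 0.500000 + (0.29/6)·(k1 + 2k2 + 2k3 + k4) = 0.897306
y(0.29) ≈ 0.8973

0.8973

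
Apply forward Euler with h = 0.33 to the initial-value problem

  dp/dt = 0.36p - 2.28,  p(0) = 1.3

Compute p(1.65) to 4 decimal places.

Euler: p_{n+1} = p_n + h·f(t_n, p_n).
t=0.000000, p=1.300000: f=-1.812000 → p ← 1.300000 + 0.33·(-1.812000) = 0.702040
t=0.330000, p=0.702040: f=-2.027266 → p ← 0.702040 + 0.33·(-2.027266) = 0.033042
t=0.660000, p=0.033042: f=-2.268105 → p ← 0.033042 + 0.33·(-2.268105) = -0.715432
t=0.990000, p=-0.715432: f=-2.537556 → p ← -0.715432 + 0.33·(-2.537556) = -1.552826
t=1.320000, p=-1.552826: f=-2.839017 → p ← -1.552826 + 0.33·(-2.839017) = -2.489701
p(1.65) ≈ -2.4897

-2.4897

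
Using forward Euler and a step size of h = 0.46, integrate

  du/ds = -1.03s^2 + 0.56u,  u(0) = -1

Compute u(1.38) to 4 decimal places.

-2.5161

Euler: u_{n+1} = u_n + h·f(s_n, u_n).
s=0.000000, u=-1.000000: f=-0.560000 → u ← -1.000000 + 0.46·(-0.560000) = -1.257600
s=0.460000, u=-1.257600: f=-0.922204 → u ← -1.257600 + 0.46·(-0.922204) = -1.681814
s=0.920000, u=-1.681814: f=-1.813608 → u ← -1.681814 + 0.46·(-1.813608) = -2.516073
u(1.38) ≈ -2.5161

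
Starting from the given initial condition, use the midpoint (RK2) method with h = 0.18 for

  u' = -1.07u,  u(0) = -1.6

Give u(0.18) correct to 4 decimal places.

-1.3215

Midpoint: k1 = f(x_n, u_n); k2 = f(x_n + h/2, u_n + (h/2)·k1); u_{n+1} = u_n + h·k2.
x=0.000000, u=-1.600000:
  k1 = f(0.000000, -1.600000) = 1.712000
  k2 = f(0.090000, -1.445920) = 1.547134
  u ← -1.600000 + 0.18·1.547134 = -1.321516
u(0.18) ≈ -1.3215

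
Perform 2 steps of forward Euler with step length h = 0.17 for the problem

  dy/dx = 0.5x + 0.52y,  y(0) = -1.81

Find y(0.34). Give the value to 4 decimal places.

Euler: y_{n+1} = y_n + h·f(x_n, y_n).
x=0.000000, y=-1.810000: f=-0.941200 → y ← -1.810000 + 0.17·(-0.941200) = -1.970004
x=0.170000, y=-1.970004: f=-0.939402 → y ← -1.970004 + 0.17·(-0.939402) = -2.129702
y(0.34) ≈ -2.1297

-2.1297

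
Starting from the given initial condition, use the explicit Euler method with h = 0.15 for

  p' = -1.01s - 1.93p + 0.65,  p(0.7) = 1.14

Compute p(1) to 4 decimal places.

Euler: p_{n+1} = p_n + h·f(s_n, p_n).
s=0.700000, p=1.140000: f=-2.257200 → p ← 1.140000 + 0.15·(-2.257200) = 0.801420
s=0.850000, p=0.801420: f=-1.755241 → p ← 0.801420 + 0.15·(-1.755241) = 0.538134
p(1) ≈ 0.5381

0.5381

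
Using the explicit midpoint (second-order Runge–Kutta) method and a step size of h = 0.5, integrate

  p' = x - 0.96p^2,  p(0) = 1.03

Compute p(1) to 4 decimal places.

0.9255

Midpoint: k1 = f(x_n, p_n); k2 = f(x_n + h/2, p_n + (h/2)·k1); p_{n+1} = p_n + h·k2.
x=0.000000, p=1.030000:
  k1 = f(0.000000, 1.030000) = -1.018464
  k2 = f(0.250000, 0.775384) = -0.327172
  p ← 1.030000 + 0.5·(-0.327172) = 0.866414
x=0.500000, p=0.866414:
  k1 = f(0.500000, 0.866414) = -0.220647
  k2 = f(0.750000, 0.811253) = 0.118195
  p ← 0.866414 + 0.5·0.118195 = 0.925511
p(1) ≈ 0.9255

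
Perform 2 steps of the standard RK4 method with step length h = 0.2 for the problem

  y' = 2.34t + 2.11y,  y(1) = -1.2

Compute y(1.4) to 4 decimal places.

-1.0676

RK4: k1 = f(t_n, y_n); k2 = f(t_n + h/2, y_n + (h/2)·k1); k3 = f(t_n + h/2, y_n + (h/2)·k2); k4 = f(t_n + h, y_n + h·k3); y_{n+1} = y_n + (h/6)·(k1 + 2k2 + 2k3 + k4).
t=1.000000, y=-1.200000:
  k1 = f(1.000000, -1.200000) = -0.192000
  k2 = f(1.100000, -1.219200) = 0.001488
  k3 = f(1.100000, -1.199851) = 0.042314
  k4 = f(1.200000, -1.191537) = 0.293856
  y ← -1.200000 + (0.2/6)·(k1 + 2k2 + 2k3 + k4) = -1.193685
t=1.200000, y=-1.193685:
  k1 = f(1.200000, -1.193685) = 0.289325
  k2 = f(1.300000, -1.164752) = 0.584373
  k3 = f(1.300000, -1.135247) = 0.646628
  k4 = f(1.400000, -1.064359) = 1.030202
  y ← -1.193685 + (0.2/6)·(k1 + 2k2 + 2k3 + k4) = -1.067634
y(1.4) ≈ -1.0676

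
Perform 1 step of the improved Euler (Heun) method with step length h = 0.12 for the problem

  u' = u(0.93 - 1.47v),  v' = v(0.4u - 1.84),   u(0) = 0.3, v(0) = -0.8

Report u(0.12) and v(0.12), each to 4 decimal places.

0.3799, -0.6531

Heun on (u,v): k1 = f(s_n, state_n); k2 = f(s_n + h, state_n + h·k1); state_{n+1} = state_n + (h/2)·(k1 + k2).
0.000000: (0.300000, -0.800000)
  k1 = (0.631800, 1.376000)
  predictor → (0.375816, -0.634880)
  k2 = (0.700248, 1.072740)
  → (0.379923, -0.653076)
(u(0.12), v(0.12)) ≈ (0.3799, -0.6531)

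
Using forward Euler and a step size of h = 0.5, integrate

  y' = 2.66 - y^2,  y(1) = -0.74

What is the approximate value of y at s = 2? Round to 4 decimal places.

1.5962

Euler: y_{n+1} = y_n + h·f(s_n, y_n).
s=1.000000, y=-0.740000: f=2.112400 → y ← -0.740000 + 0.5·2.112400 = 0.316200
s=1.500000, y=0.316200: f=2.560018 → y ← 0.316200 + 0.5·2.560018 = 1.596209
y(2) ≈ 1.5962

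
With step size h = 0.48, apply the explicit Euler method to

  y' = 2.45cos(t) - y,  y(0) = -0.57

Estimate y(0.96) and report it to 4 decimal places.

1.5005

Euler: y_{n+1} = y_n + h·f(t_n, y_n).
t=0.000000, y=-0.570000: f=3.020000 → y ← -0.570000 + 0.48·3.020000 = 0.879600
t=0.480000, y=0.879600: f=1.293538 → y ← 0.879600 + 0.48·1.293538 = 1.500498
y(0.96) ≈ 1.5005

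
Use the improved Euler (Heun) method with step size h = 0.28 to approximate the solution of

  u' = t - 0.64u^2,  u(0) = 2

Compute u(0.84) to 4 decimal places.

Heun: k1 = f(t_n, u_n); k2 = f(t_n + h, u_n + h·k1); u_{n+1} = u_n + (h/2)·(k1 + k2).
t=0.000000, u=2.000000:
  k1 = f(0.000000, 2.000000) = -2.560000
  k2 = f(0.280000, 1.283200) = -0.773825
  u ← 2.000000 + (0.28/2)·(-2.560000 + (-0.773825)) = 1.533264
t=0.280000, u=1.533264:
  k1 = f(0.280000, 1.533264) = -1.224576
  k2 = f(0.560000, 1.190383) = -0.346888
  u ← 1.533264 + (0.28/2)·(-1.224576 + (-0.346888)) = 1.313260
t=0.560000, u=1.313260:
  k1 = f(0.560000, 1.313260) = -0.543776
  k2 = f(0.840000, 1.161002) = -0.022673
  u ← 1.313260 + (0.28/2)·(-0.543776 + (-0.022673)) = 1.233957
u(0.84) ≈ 1.2340

1.2340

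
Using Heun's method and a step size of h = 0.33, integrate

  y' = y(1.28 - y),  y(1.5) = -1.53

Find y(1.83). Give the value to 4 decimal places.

Heun: k1 = f(t_n, y_n); k2 = f(t_n + h, y_n + h·k1); y_{n+1} = y_n + (h/2)·(k1 + k2).
t=1.500000, y=-1.530000:
  k1 = f(1.500000, -1.530000) = -4.299300
  k2 = f(1.830000, -2.948769) = -12.469663
  y ← -1.530000 + (0.33/2)·(-4.299300 + (-12.469663)) = -4.296879
y(1.83) ≈ -4.2969

-4.2969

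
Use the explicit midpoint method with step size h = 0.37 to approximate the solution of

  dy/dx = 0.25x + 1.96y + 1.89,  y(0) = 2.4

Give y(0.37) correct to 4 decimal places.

Midpoint: k1 = f(x_n, y_n); k2 = f(x_n + h/2, y_n + (h/2)·k1); y_{n+1} = y_n + h·k2.
x=0.000000, y=2.400000:
  k1 = f(0.000000, 2.400000) = 6.594000
  k2 = f(0.185000, 3.619890) = 9.031234
  y ← 2.400000 + 0.37·9.031234 = 5.741557
y(0.37) ≈ 5.7416

5.7416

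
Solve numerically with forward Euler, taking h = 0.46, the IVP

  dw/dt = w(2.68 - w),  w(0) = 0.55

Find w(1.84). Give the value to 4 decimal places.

Euler: w_{n+1} = w_n + h·f(t_n, w_n).
t=0.000000, w=0.550000: f=1.171500 → w ← 0.550000 + 0.46·1.171500 = 1.088890
t=0.460000, w=1.088890: f=1.732544 → w ← 1.088890 + 0.46·1.732544 = 1.885860
t=0.920000, w=1.885860: f=1.497637 → w ← 1.885860 + 0.46·1.497637 = 2.574773
t=1.380000, w=2.574773: f=0.270936 → w ← 2.574773 + 0.46·0.270936 = 2.699403
w(1.84) ≈ 2.6994

2.6994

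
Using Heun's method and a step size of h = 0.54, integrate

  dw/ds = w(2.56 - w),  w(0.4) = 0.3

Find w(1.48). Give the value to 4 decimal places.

1.6252

Heun: k1 = f(s_n, w_n); k2 = f(s_n + h, w_n + h·k1); w_{n+1} = w_n + (h/2)·(k1 + k2).
s=0.400000, w=0.300000:
  k1 = f(0.400000, 0.300000) = 0.678000
  k2 = f(0.940000, 0.666120) = 1.261551
  w ← 0.300000 + (0.54/2)·(0.678000 + 1.261551) = 0.823679
s=0.940000, w=0.823679:
  k1 = f(0.940000, 0.823679) = 1.430171
  k2 = f(1.480000, 1.595971) = 1.538562
  w ← 0.823679 + (0.54/2)·(1.430171 + 1.538562) = 1.625237
w(1.48) ≈ 1.6252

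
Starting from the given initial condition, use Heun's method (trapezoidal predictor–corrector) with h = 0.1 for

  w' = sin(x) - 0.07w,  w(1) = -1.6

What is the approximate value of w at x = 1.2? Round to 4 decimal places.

-1.4012

Heun: k1 = f(x_n, w_n); k2 = f(x_n + h, w_n + h·k1); w_{n+1} = w_n + (h/2)·(k1 + k2).
x=1.000000, w=-1.600000:
  k1 = f(1.000000, -1.600000) = 0.953471
  k2 = f(1.100000, -1.504653) = 0.996533
  w ← -1.600000 + (0.1/2)·(0.953471 + 0.996533) = -1.502500
x=1.100000, w=-1.502500:
  k1 = f(1.100000, -1.502500) = 0.996382
  k2 = f(1.200000, -1.402862) = 1.030239
  w ← -1.502500 + (0.1/2)·(0.996382 + 1.030239) = -1.401169
w(1.2) ≈ -1.4012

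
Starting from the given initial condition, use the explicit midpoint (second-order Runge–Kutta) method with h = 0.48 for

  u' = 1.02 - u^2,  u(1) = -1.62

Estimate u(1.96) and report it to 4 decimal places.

-14.8737

Midpoint: k1 = f(t_n, u_n); k2 = f(t_n + h/2, u_n + (h/2)·k1); u_{n+1} = u_n + h·k2.
t=1.000000, u=-1.620000:
  k1 = f(1.000000, -1.620000) = -1.604400
  k2 = f(1.240000, -2.005056) = -3.000250
  u ← -1.620000 + 0.48·(-3.000250) = -3.060120
t=1.480000, u=-3.060120:
  k1 = f(1.480000, -3.060120) = -8.344333
  k2 = f(1.720000, -5.062760) = -24.611536
  u ← -3.060120 + 0.48·(-24.611536) = -14.873657
u(1.96) ≈ -14.8737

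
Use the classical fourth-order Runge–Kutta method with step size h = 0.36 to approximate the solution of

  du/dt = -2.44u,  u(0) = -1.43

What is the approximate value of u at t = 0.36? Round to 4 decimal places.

RK4: k1 = f(t_n, u_n); k2 = f(t_n + h/2, u_n + (h/2)·k1); k3 = f(t_n + h/2, u_n + (h/2)·k2); k4 = f(t_n + h, u_n + h·k3); u_{n+1} = u_n + (h/6)·(k1 + 2k2 + 2k3 + k4).
t=0.000000, u=-1.430000:
  k1 = f(0.000000, -1.430000) = 3.489200
  k2 = f(0.180000, -0.801944) = 1.956743
  k3 = f(0.180000, -1.077786) = 2.629798
  k4 = f(0.360000, -0.483273) = 1.179185
  u ← -1.430000 + (0.36/6)·(k1 + 2k2 + 2k3 + k4) = -0.599512
u(0.36) ≈ -0.5995

-0.5995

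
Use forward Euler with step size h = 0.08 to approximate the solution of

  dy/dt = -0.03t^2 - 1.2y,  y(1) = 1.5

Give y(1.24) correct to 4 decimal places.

1.1004

Euler: y_{n+1} = y_n + h·f(t_n, y_n).
t=1.000000, y=1.500000: f=-1.830000 → y ← 1.500000 + 0.08·(-1.830000) = 1.353600
t=1.080000, y=1.353600: f=-1.659312 → y ← 1.353600 + 0.08·(-1.659312) = 1.220855
t=1.160000, y=1.220855: f=-1.505394 → y ← 1.220855 + 0.08·(-1.505394) = 1.100424
y(1.24) ≈ 1.1004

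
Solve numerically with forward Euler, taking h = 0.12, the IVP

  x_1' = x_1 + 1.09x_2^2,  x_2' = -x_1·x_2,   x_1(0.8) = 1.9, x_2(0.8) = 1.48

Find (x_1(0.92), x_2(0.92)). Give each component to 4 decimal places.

Euler on (x_1,x_2): x_1_{n+1} = x_1_n + h·x_1', x_2_{n+1} = x_2_n + h·x_2'.
0.800000: (1.900000, 1.480000); f=(4.287536, -2.812000) → (2.414504, 1.142560)
(x_1(0.92), x_2(0.92)) ≈ (2.4145, 1.1426)

2.4145, 1.1426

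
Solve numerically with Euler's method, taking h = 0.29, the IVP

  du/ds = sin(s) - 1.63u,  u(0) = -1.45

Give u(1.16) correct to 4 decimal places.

Euler: u_{n+1} = u_n + h·f(s_n, u_n).
s=0.000000, u=-1.450000: f=2.363500 → u ← -1.450000 + 0.29·2.363500 = -0.764585
s=0.290000, u=-0.764585: f=1.532226 → u ← -0.764585 + 0.29·1.532226 = -0.320240
s=0.580000, u=-0.320240: f=1.070014 → u ← -0.320240 + 0.29·1.070014 = -0.009935
s=0.870000, u=-0.009935: f=0.780524 → u ← -0.009935 + 0.29·0.780524 = 0.216416
u(1.16) ≈ 0.2164

0.2164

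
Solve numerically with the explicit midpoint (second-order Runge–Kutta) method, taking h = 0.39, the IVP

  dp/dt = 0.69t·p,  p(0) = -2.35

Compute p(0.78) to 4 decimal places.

-2.8831

Midpoint: k1 = f(t_n, p_n); k2 = f(t_n + h/2, p_n + (h/2)·k1); p_{n+1} = p_n + h·k2.
t=0.000000, p=-2.350000:
  k1 = f(0.000000, -2.350000) = 0.000000
  k2 = f(0.195000, -2.350000) = -0.316193
  p ← -2.350000 + 0.39·(-0.316193) = -2.473315
t=0.390000, p=-2.473315:
  k1 = f(0.390000, -2.473315) = -0.665569
  k2 = f(0.585000, -2.603101) = -1.050742
  p ← -2.473315 + 0.39·(-1.050742) = -2.883104
p(0.78) ≈ -2.8831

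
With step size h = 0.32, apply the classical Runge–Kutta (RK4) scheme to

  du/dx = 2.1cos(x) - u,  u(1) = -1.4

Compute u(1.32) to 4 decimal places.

RK4: k1 = f(x_n, u_n); k2 = f(x_n + h/2, u_n + (h/2)·k1); k3 = f(x_n + h/2, u_n + (h/2)·k2); k4 = f(x_n + h, u_n + h·k3); u_{n+1} = u_n + (h/6)·(k1 + 2k2 + 2k3 + k4).
x=1.000000, u=-1.400000:
  k1 = f(1.000000, -1.400000) = 2.534635
  k2 = f(1.160000, -0.994458) = 1.833071
  k3 = f(1.160000, -1.106709) = 1.945322
  k4 = f(1.320000, -0.777497) = 1.298666
  u ← -1.400000 + (0.32/6)·(k1 + 2k2 + 2k3 + k4) = -0.792529
u(1.32) ≈ -0.7925

-0.7925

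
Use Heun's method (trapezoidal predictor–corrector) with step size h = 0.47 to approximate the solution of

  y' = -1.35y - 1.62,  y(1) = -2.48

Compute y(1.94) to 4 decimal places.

Heun: k1 = f(x_n, y_n); k2 = f(x_n + h, y_n + h·k1); y_{n+1} = y_n + (h/2)·(k1 + k2).
x=1.000000, y=-2.480000:
  k1 = f(1.000000, -2.480000) = 1.728000
  k2 = f(1.470000, -1.667840) = 0.631584
  y ← -2.480000 + (0.47/2)·(1.728000 + 0.631584) = -1.925498
x=1.470000, y=-1.925498:
  k1 = f(1.470000, -1.925498) = 0.979422
  k2 = f(1.940000, -1.465169) = 0.357979
  y ← -1.925498 + (0.47/2)·(0.979422 + 0.357979) = -1.611209
y(1.94) ≈ -1.6112

-1.6112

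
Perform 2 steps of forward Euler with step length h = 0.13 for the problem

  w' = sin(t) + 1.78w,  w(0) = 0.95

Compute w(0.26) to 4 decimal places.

1.4574

Euler: w_{n+1} = w_n + h·f(t_n, w_n).
t=0.000000, w=0.950000: f=1.691000 → w ← 0.950000 + 0.13·1.691000 = 1.169830
t=0.130000, w=1.169830: f=2.211932 → w ← 1.169830 + 0.13·2.211932 = 1.457381
w(0.26) ≈ 1.4574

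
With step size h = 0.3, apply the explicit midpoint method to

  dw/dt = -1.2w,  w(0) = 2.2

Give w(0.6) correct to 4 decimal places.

1.0928

Midpoint: k1 = f(t_n, w_n); k2 = f(t_n + h/2, w_n + (h/2)·k1); w_{n+1} = w_n + h·k2.
t=0.000000, w=2.200000:
  k1 = f(0.000000, 2.200000) = -2.640000
  k2 = f(0.150000, 1.804000) = -2.164800
  w ← 2.200000 + 0.3·(-2.164800) = 1.550560
t=0.300000, w=1.550560:
  k1 = f(0.300000, 1.550560) = -1.860672
  k2 = f(0.450000, 1.271459) = -1.525751
  w ← 1.550560 + 0.3·(-1.525751) = 1.092835
w(0.6) ≈ 1.0928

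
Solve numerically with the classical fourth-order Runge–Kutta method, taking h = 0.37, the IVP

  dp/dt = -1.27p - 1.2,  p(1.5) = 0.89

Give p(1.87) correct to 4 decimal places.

RK4: k1 = f(t_n, p_n); k2 = f(t_n + h/2, p_n + (h/2)·k1); k3 = f(t_n + h/2, p_n + (h/2)·k2); k4 = f(t_n + h, p_n + h·k3); p_{n+1} = p_n + (h/6)·(k1 + 2k2 + 2k3 + k4).
t=1.500000, p=0.890000:
  k1 = f(1.500000, 0.890000) = -2.330300
  k2 = f(1.685000, 0.458894) = -1.782796
  k3 = f(1.685000, 0.560183) = -1.911432
  k4 = f(1.870000, 0.182770) = -1.432118
  p ← 0.890000 + (0.37/6)·(k1 + 2k2 + 2k3 + k4) = 0.202363
p(1.87) ≈ 0.2024

0.2024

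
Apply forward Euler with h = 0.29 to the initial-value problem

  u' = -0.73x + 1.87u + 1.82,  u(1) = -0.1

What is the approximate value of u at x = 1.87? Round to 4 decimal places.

Euler: u_{n+1} = u_n + h·f(x_n, u_n).
x=1.000000, u=-0.100000: f=0.903000 → u ← -0.100000 + 0.29·0.903000 = 0.161870
x=1.290000, u=0.161870: f=1.180997 → u ← 0.161870 + 0.29·1.180997 = 0.504359
x=1.580000, u=0.504359: f=1.609752 → u ← 0.504359 + 0.29·1.609752 = 0.971187
u(1.87) ≈ 0.9712

0.9712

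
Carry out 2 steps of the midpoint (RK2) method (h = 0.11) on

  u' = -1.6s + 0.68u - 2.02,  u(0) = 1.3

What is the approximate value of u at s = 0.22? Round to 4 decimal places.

0.9905

Midpoint: k1 = f(s_n, u_n); k2 = f(s_n + h/2, u_n + (h/2)·k1); u_{n+1} = u_n + h·k2.
s=0.000000, u=1.300000:
  k1 = f(0.000000, 1.300000) = -1.136000
  k2 = f(0.055000, 1.237520) = -1.266486
  u ← 1.300000 + 0.11·(-1.266486) = 1.160686
s=0.110000, u=1.160686:
  k1 = f(0.110000, 1.160686) = -1.406733
  k2 = f(0.165000, 1.083316) = -1.547345
  u ← 1.160686 + 0.11·(-1.547345) = 0.990479
u(0.22) ≈ 0.9905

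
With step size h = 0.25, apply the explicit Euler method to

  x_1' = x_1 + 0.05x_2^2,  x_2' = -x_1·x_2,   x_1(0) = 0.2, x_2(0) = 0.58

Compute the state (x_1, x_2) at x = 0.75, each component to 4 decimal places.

0.4053, 0.4745

Euler on (x_1,x_2): x_1_{n+1} = x_1_n + h·x_1', x_2_{n+1} = x_2_n + h·x_2'.
0.000000: (0.200000, 0.580000); f=(0.216820, -0.116000) → (0.254205, 0.551000)
0.250000: (0.254205, 0.551000); f=(0.269385, -0.140067) → (0.321551, 0.515983)
0.500000: (0.321551, 0.515983); f=(0.334863, -0.165915) → (0.405267, 0.474504)
(x_1(0.75), x_2(0.75)) ≈ (0.4053, 0.4745)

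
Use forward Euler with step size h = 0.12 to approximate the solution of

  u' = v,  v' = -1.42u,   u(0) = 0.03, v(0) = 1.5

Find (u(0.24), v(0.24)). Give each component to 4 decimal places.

Euler on (u,v): u_{n+1} = u_n + h·u', v_{n+1} = v_n + h·v'.
0.000000: (0.030000, 1.500000); f=(1.500000, -0.042600) → (0.210000, 1.494888)
0.120000: (0.210000, 1.494888); f=(1.494888, -0.298200) → (0.389387, 1.459104)
(u(0.24), v(0.24)) ≈ (0.3894, 1.4591)

0.3894, 1.4591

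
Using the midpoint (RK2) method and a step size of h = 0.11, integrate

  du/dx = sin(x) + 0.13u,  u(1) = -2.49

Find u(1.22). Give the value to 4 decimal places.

Midpoint: k1 = f(x_n, u_n); k2 = f(x_n + h/2, u_n + (h/2)·k1); u_{n+1} = u_n + h·k2.
x=1.000000, u=-2.490000:
  k1 = f(1.000000, -2.490000) = 0.517771
  k2 = f(1.055000, -2.461523) = 0.549902
  u ← -2.490000 + 0.11·0.549902 = -2.429511
x=1.110000, u=-2.429511:
  k1 = f(1.110000, -2.429511) = 0.579862
  k2 = f(1.165000, -2.397618) = 0.607098
  u ← -2.429511 + 0.11·0.607098 = -2.362730
u(1.22) ≈ -2.3627

-2.3627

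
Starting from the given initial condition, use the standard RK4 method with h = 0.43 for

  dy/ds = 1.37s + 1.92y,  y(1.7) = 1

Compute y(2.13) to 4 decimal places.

4.0004

RK4: k1 = f(s_n, y_n); k2 = f(s_n + h/2, y_n + (h/2)·k1); k3 = f(s_n + h/2, y_n + (h/2)·k2); k4 = f(s_n + h, y_n + h·k3); y_{n+1} = y_n + (h/6)·(k1 + 2k2 + 2k3 + k4).
s=1.700000, y=1.000000:
  k1 = f(1.700000, 1.000000) = 4.249000
  k2 = f(1.915000, 1.913535) = 6.297537
  k3 = f(1.915000, 2.353970) = 7.143173
  k4 = f(2.130000, 4.071565) = 10.735504
  y ← 1.000000 + (0.43/6)·(k1 + 2k2 + 2k3 + k4) = 4.000391
y(2.13) ≈ 4.0004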